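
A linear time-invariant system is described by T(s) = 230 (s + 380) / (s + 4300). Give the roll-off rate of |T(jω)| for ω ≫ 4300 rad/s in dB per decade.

With 1 zero and 1 pole, the high-frequency asymptotic slope is 20 × (1 − 1) = 0 dB/decade.

0 dB/decade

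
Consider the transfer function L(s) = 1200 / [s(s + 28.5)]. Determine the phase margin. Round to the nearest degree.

44°

Gain crossover: |L(jω)| = 1 at ω ≈ 29.3 rad/s.
∠L(j29.3) = −90° − arctan(29.3/28.5) ≈ -135.83°
PM = 180° + (-135.83°) = 44.17°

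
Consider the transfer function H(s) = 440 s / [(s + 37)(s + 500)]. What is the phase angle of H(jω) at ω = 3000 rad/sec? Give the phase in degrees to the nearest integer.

∠(j3000) = 90.00°
∠(j3000 + 37) = arctan(3000/37) = 89.29°
∠(j3000 + 500) = arctan(3000/500) = 80.54°
∠H(j3000) = 90.00° − (89.29° + 80.54°) = -79.83°

-80 deg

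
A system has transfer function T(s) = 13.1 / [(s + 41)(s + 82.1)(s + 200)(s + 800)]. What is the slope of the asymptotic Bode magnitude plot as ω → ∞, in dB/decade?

-80 dB/decade

With 0 zeros and 4 poles, the high-frequency asymptotic slope is 20 × (0 − 4) = -80 dB/decade.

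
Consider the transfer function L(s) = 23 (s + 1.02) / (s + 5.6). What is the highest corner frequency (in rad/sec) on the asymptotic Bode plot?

Break frequencies occur at each pole and zero magnitude: 1.02 rad/sec, 5.6 rad/sec.
The highest is 5.6 rad/sec.

5.6 rad/sec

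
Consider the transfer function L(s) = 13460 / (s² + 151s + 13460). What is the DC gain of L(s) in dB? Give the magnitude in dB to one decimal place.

L(0) = 13460 / 13460 = 1
20 log₁₀(1) = 0.00 dB

0.0 dB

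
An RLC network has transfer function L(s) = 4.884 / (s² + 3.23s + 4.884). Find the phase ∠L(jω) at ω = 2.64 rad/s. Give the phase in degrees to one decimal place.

-103.7°

∠[(j2.64)² + 3.23(j2.64) + 4.884] = ∠[-2.0856 + j8.5272] = 103.74°
∠L(j2.64) = −103.74° = -103.74°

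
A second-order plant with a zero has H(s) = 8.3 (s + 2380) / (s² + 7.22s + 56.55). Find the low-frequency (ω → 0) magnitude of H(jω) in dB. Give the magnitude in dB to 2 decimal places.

H(0) = 8.3 × 2380 / 56.55 = 349.32
20 log₁₀(349.32) = 50.864 dB

50.86 dB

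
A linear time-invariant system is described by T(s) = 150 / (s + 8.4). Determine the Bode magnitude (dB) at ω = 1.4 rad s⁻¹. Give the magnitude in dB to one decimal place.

|j1.4 + 8.4| = √(1.4² + 8.4²) = 8.516
|T(j1.4)| = 150 / 8.516 = 17.614
20 log₁₀(17.614) = 24.92 dB

24.9 dB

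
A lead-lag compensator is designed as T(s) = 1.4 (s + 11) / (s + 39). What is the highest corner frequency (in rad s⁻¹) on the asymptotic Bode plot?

Break frequencies occur at each pole and zero magnitude: 11 rad s⁻¹, 39 rad s⁻¹.
The highest is 39 rad s⁻¹.

39 rad s⁻¹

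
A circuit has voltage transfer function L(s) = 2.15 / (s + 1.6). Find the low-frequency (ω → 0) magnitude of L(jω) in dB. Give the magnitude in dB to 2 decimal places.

2.57 dB

L(0) = 2.15 / 1.6 = 1.3437
20 log₁₀(1.3437) = 2.566 dB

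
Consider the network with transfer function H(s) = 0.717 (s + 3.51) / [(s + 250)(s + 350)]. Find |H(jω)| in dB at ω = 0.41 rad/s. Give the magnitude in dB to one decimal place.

|j0.41 + 3.51| = √(0.41² + 3.51²) = 3.534
|j0.41 + 250| = √(0.41² + 250²) = 250
|j0.41 + 350| = √(0.41² + 350²) = 350
|H(j0.41)| = 0.717 × 3.534 / (250 × 350) = 2.8957e-05
20 log₁₀(2.8957e-05) = -90.76 dB

-90.8 dB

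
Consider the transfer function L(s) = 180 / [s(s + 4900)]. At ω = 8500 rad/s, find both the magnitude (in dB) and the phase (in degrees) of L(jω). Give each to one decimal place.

|L| = -113.3 dB, ∠L = -150.0 deg

|j8500 + 4900| = √(8500² + 4900²) = 9811
|j8500| = 8500
|L(j8500)| = 180 / (9811 × 8500) = 2.1584e-06
20 log₁₀(2.1584e-06) = -113.32 dB
∠(j8500 + 4900) = arctan(8500/4900) = 60.04°
∠(j8500) = 90.00°
∠L(j8500) = − (60.04° + 90.00°) = -150.04°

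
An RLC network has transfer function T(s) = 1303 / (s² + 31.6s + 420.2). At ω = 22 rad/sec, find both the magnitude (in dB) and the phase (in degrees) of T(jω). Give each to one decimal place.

|T| = 5.4 dB, ∠T = -95.2°

|(j22)² + 31.6(j22) + 420.2| = |-63.8 + j695.2| = 698.1
|T(j22)| = 1303 / 698.1 = 1.8664
20 log₁₀(1.8664) = 5.42 dB
∠[(j22)² + 31.6(j22) + 420.2] = ∠[-63.8 + j695.2] = 95.24°
∠T(j22) = −95.24° = -95.24°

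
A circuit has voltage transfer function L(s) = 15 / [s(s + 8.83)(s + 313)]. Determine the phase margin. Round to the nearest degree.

90 deg

Gain crossover: |L(jω)| = 1 at ω ≈ 0.00543 rad/sec.
∠L(j0.00543) = −90° − arctan(0.00543/8.83) − arctan(0.00543/313) ≈ -90.04°
PM = 180° + (-90.04°) = 89.96°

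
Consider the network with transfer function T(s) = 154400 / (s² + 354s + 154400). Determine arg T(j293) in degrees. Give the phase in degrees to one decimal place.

-56.5°

∠[(j293)² + 354(j293) + 154400] = ∠[68551 + j1.0372e+05] = 56.54°
∠T(j293) = −56.54° = -56.54°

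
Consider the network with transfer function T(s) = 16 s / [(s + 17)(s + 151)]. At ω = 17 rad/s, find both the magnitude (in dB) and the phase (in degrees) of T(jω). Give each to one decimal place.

|j17| = 17
|j17 + 17| = √(17² + 17²) = 24.04
|j17 + 151| = √(17² + 151²) = 152
|T(j17)| = 16 × 17 / (24.04 × 152) = 0.074455
20 log₁₀(0.074455) = -22.56 dB
∠(j17) = 90.00°
∠(j17 + 17) = arctan(17/17) = 45.00°
∠(j17 + 151) = arctan(17/151) = 6.42°
∠T(j17) = 90.00° − (45.00° + 6.42°) = 38.58°

|T| = -22.6 dB, ∠T = 38.6°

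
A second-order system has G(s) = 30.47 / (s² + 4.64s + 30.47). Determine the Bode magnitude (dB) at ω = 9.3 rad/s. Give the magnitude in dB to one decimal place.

|(j9.3)² + 4.64(j9.3) + 30.47| = |-56.02 + j43.152| = 70.71
|G(j9.3)| = 30.47 / 70.71 = 0.4309
20 log₁₀(0.4309) = -7.31 dB

-7.3 dB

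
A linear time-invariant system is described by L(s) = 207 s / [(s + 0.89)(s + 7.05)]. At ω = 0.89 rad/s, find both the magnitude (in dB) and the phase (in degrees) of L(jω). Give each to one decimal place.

|L| = 26.3 dB, ∠L = 37.8°

|j0.89| = 0.89
|j0.89 + 0.89| = √(0.89² + 0.89²) = 1.259
|j0.89 + 7.05| = √(0.89² + 7.05²) = 7.106
|L(j0.89)| = 207 × 0.89 / (1.259 × 7.106) = 20.598
20 log₁₀(20.598) = 26.28 dB
∠(j0.89) = 90.00°
∠(j0.89 + 0.89) = arctan(0.89/0.89) = 45.00°
∠(j0.89 + 7.05) = arctan(0.89/7.05) = 7.20°
∠L(j0.89) = 90.00° − (45.00° + 7.20°) = 37.80°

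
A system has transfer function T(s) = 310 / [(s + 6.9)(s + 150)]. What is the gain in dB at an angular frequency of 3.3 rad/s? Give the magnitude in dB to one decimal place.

|j3.3 + 6.9| = √(3.3² + 6.9²) = 7.649
|j3.3 + 150| = √(3.3² + 150²) = 150
|T(j3.3)| = 310 / (7.649 × 150) = 0.27014
20 log₁₀(0.27014) = -11.37 dB

-11.4 dB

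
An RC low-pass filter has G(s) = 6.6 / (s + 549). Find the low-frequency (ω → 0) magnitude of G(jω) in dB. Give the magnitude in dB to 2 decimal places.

G(0) = 6.6 / 549 = 0.012022
20 log₁₀(0.012022) = -38.401 dB

-38.40 dB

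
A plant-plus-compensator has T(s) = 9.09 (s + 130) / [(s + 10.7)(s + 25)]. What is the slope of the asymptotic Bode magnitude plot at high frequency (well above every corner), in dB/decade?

-20 dB/decade

With 1 zero and 2 poles, the high-frequency asymptotic slope is 20 × (1 − 2) = -20 dB/decade.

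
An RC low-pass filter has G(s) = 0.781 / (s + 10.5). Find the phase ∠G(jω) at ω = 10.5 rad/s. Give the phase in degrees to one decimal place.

∠(j10.5 + 10.5) = arctan(10.5/10.5) = 45.00°
∠G(j10.5) = −45.00° = -45.00°

-45.0°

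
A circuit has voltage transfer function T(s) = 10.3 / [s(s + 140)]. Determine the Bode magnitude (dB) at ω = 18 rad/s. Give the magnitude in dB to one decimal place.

|j18 + 140| = √(18² + 140²) = 141.2
|j18| = 18
|T(j18)| = 10.3 / (141.2 × 18) = 0.0040539
20 log₁₀(0.0040539) = -47.84 dB

-47.8 dB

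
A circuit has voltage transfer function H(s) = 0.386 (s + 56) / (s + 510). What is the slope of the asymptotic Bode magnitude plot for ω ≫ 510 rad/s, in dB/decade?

With 1 zero and 1 pole, the high-frequency asymptotic slope is 20 × (1 − 1) = 0 dB/decade.

0 dB/decade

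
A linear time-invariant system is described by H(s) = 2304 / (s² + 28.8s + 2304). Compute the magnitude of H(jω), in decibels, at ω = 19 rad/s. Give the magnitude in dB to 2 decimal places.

|(j19)² + 28.8(j19) + 2304| = |1943 + j547.2| = 2019
|H(j19)| = 2304 / 2019 = 1.1414
20 log₁₀(1.1414) = 1.149 dB

1.15 dB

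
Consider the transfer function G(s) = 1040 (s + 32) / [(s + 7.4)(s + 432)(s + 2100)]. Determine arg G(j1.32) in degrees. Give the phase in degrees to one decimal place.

-8.0 deg

∠(j1.32 + 32) = arctan(1.32/32) = 2.36°
∠(j1.32 + 7.4) = arctan(1.32/7.4) = 10.11°
∠(j1.32 + 432) = arctan(1.32/432) = 0.18°
∠(j1.32 + 2100) = arctan(1.32/2100) = 0.04°
∠G(j1.32) = 2.36° − (10.11° + 0.18° + 0.04°) = -7.96°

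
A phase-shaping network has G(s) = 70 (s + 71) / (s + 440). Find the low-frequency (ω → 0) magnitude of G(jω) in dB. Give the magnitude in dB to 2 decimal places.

21.06 dB

G(0) = 70 × 71 / 440 = 11.295
20 log₁₀(11.295) = 21.058 dB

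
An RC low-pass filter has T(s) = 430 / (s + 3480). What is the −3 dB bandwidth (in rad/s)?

3480 rad/s

For a single-pole low-pass, the −3 dB point is at the pole: ω = 3480 rad/s.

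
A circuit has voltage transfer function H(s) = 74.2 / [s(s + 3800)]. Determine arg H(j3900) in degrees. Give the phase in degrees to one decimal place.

∠(j3900 + 3800) = arctan(3900/3800) = 45.74°
∠(j3900) = 90.00°
∠H(j3900) = − (45.74° + 90.00°) = -135.74°

-135.7 deg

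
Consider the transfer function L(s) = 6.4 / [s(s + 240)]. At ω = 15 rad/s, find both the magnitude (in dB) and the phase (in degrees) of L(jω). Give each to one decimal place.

|j15 + 240| = √(15² + 240²) = 240.5
|j15| = 15
|L(j15)| = 6.4 / (240.5 × 15) = 0.0017743
20 log₁₀(0.0017743) = -55.02 dB
∠(j15 + 240) = arctan(15/240) = 3.58°
∠(j15) = 90.00°
∠L(j15) = − (3.58° + 90.00°) = -93.58°

|L| = -55.0 dB, ∠L = -93.6°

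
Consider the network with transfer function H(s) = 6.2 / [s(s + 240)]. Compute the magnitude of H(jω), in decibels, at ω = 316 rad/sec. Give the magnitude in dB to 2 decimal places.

-86.12 dB

|j316 + 240| = √(316² + 240²) = 396.8
|j316| = 316
|H(j316)| = 6.2 / (396.8 × 316) = 4.9445e-05
20 log₁₀(4.9445e-05) = -86.118 dB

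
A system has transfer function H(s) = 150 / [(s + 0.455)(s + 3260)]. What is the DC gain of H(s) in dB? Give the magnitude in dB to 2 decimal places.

-19.90 dB

H(0) = 150 / (0.455 × 3260) = 0.10113
20 log₁₀(0.10113) = -19.903 dB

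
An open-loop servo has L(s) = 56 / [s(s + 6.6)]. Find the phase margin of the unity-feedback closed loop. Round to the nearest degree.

47°

Gain crossover: |L(jω)| = 1 at ω ≈ 6.19 rad/s.
∠L(j6.19) = −90° − arctan(6.19/6.6) ≈ -133.16°
PM = 180° + (-133.16°) = 46.84°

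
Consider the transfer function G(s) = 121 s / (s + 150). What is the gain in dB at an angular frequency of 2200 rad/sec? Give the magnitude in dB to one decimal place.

41.6 dB

|j2200| = 2200
|j2200 + 150| = √(2200² + 150²) = 2205
|G(j2200)| = 121 × 2200 / 2205 = 120.72
20 log₁₀(120.72) = 41.64 dB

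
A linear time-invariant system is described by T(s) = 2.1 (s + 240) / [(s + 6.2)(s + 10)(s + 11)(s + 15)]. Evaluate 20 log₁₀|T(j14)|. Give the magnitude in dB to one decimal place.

|j14 + 240| = √(14² + 240²) = 240.4
|j14 + 6.2| = √(14² + 6.2²) = 15.31
|j14 + 10| = √(14² + 10²) = 17.2
|j14 + 11| = √(14² + 11²) = 17.8
|j14 + 15| = √(14² + 15²) = 20.52
|T(j14)| = 2.1 × 240.4 / (15.31 × 17.2 × 17.8 × 20.52) = 0.0052461
20 log₁₀(0.0052461) = -45.60 dB

-45.6 dB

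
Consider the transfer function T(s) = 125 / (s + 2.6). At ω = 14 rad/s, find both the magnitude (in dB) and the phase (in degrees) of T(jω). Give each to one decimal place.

|T| = 18.9 dB, ∠T = -79.5°

|j14 + 2.6| = √(14² + 2.6²) = 14.24
|T(j14)| = 125 / 14.24 = 8.7785
20 log₁₀(8.7785) = 18.87 dB
∠(j14 + 2.6) = arctan(14/2.6) = 79.48°
∠T(j14) = −79.48° = -79.48°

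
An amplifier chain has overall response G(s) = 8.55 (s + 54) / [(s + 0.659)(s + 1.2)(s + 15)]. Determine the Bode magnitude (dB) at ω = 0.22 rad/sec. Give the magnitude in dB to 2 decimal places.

31.20 dB

|j0.22 + 54| = √(0.22² + 54²) = 54
|j0.22 + 0.659| = √(0.22² + 0.659²) = 0.6948
|j0.22 + 1.2| = √(0.22² + 1.2²) = 1.22
|j0.22 + 15| = √(0.22² + 15²) = 15
|G(j0.22)| = 8.55 × 54 / (0.6948 × 1.22 × 15) = 36.311
20 log₁₀(36.311) = 31.201 dB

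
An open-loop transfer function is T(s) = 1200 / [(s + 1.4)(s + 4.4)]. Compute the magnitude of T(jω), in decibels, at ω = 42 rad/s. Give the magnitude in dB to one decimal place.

-3.4 dB

|j42 + 1.4| = √(42² + 1.4²) = 42.02
|j42 + 4.4| = √(42² + 4.4²) = 42.23
|T(j42)| = 1200 / (42.02 × 42.23) = 0.67619
20 log₁₀(0.67619) = -3.40 dB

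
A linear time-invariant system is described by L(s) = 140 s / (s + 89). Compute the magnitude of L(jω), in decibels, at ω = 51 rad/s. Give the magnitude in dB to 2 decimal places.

36.85 dB

|j51| = 51
|j51 + 89| = √(51² + 89²) = 102.6
|L(j51)| = 140 × 51 / 102.6 = 69.606
20 log₁₀(69.606) = 36.853 dB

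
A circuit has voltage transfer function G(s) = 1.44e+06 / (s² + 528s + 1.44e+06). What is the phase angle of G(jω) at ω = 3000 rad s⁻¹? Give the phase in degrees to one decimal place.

∠[(j3000)² + 528(j3000) + 1.44e+06] = ∠[-7.56e+06 + j1.584e+06] = 168.17°
∠G(j3000) = −168.17° = -168.17°

-168.2°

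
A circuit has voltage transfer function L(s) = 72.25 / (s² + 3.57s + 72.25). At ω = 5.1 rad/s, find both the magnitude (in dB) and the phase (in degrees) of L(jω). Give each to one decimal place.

|L| = 3.3 dB, ∠L = -21.5°

|(j5.1)² + 3.57(j5.1) + 72.25| = |46.24 + j18.207| = 49.7
|L(j5.1)| = 72.25 / 49.7 = 1.4539
20 log₁₀(1.4539) = 3.25 dB
∠[(j5.1)² + 3.57(j5.1) + 72.25] = ∠[46.24 + j18.207] = 21.49°
∠L(j5.1) = −21.49° = -21.49°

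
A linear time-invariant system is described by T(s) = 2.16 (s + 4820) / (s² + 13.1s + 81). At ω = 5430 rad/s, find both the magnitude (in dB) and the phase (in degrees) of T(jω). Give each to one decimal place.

|j5430 + 4820| = √(5430² + 4820²) = 7261
|(j5430)² + 13.1(j5430) + 81| = |-2.9485e+07 + j71133| = 2.948e+07
|T(j5430)| = 2.16 × 7261 / 2.948e+07 = 0.0005319
20 log₁₀(0.0005319) = -65.48 dB
∠(j5430 + 4820) = arctan(5430/4820) = 48.41°
∠[(j5430)² + 13.1(j5430) + 81] = ∠[-2.9485e+07 + j71133] = 179.86°
∠T(j5430) = 48.41° − 179.86° = -131.46°

|T| = -65.5 dB, ∠T = -131.5 deg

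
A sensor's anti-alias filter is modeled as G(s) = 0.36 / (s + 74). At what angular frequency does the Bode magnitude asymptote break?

The single real pole at s = −74 gives a corner at ω = 74 rad s⁻¹.

74 rad s⁻¹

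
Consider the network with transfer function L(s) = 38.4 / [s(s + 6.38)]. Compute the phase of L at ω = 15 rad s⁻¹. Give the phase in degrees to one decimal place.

∠(j15 + 6.38) = arctan(15/6.38) = 66.96°
∠(j15) = 90.00°
∠L(j15) = − (66.96° + 90.00°) = -156.96°

-157.0°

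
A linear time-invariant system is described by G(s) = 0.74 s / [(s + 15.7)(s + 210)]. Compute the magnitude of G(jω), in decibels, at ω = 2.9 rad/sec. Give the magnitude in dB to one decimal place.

|j2.9| = 2.9
|j2.9 + 15.7| = √(2.9² + 15.7²) = 15.97
|j2.9 + 210| = √(2.9² + 210²) = 210
|G(j2.9)| = 0.74 × 2.9 / (15.97 × 210) = 0.00064001
20 log₁₀(0.00064001) = -63.88 dB

-63.9 dB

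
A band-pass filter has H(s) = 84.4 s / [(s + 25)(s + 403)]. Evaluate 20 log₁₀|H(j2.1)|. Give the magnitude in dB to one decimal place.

-35.1 dB

|j2.1| = 2.1
|j2.1 + 25| = √(2.1² + 25²) = 25.09
|j2.1 + 403| = √(2.1² + 403²) = 403
|H(j2.1)| = 84.4 × 2.1 / (25.09 × 403) = 0.01753
20 log₁₀(0.01753) = -35.12 dB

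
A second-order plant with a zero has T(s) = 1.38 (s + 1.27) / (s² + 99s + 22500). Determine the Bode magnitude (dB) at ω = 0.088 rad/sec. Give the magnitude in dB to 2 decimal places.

|j0.088 + 1.27| = √(0.088² + 1.27²) = 1.273
|(j0.088)² + 99(j0.088) + 22500| = |22500 + j8.712| = 2.25e+04
|T(j0.088)| = 1.38 × 1.273 / 2.25e+04 = 7.808e-05
20 log₁₀(7.808e-05) = -82.149 dB

-82.15 dB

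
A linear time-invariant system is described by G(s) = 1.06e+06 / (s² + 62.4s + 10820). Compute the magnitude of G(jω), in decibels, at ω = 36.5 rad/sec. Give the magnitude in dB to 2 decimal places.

40.72 dB

|(j36.5)² + 62.4(j36.5) + 10820| = |9487.8 + j2277.6| = 9757
|G(j36.5)| = 1.06e+06 / 9757 = 108.64
20 log₁₀(108.64) = 40.720 dB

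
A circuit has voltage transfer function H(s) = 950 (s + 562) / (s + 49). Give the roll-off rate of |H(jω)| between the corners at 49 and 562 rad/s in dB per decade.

In this band the factors already past their corner are: pole at 49; net slope = -20 dB/decade.

-20 dB/decade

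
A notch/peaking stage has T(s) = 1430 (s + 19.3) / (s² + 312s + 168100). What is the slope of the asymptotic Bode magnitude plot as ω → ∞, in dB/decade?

With 1 zero and 2 poles, the high-frequency asymptotic slope is 20 × (1 − 2) = -20 dB/decade.

-20 dB/decade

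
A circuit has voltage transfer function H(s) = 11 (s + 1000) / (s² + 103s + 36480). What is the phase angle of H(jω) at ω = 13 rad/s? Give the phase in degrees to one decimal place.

-1.4°

∠(j13 + 1000) = arctan(13/1000) = 0.74°
∠[(j13)² + 103(j13) + 36480] = ∠[36311 + j1339] = 2.11°
∠H(j13) = 0.74° − 2.11° = -1.37°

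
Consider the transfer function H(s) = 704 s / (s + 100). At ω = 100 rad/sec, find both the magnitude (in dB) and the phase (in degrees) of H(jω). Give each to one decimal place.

|H| = 53.9 dB, ∠H = 45.0 deg

|j100| = 100
|j100 + 100| = √(100² + 100²) = 141.4
|H(j100)| = 704 × 100 / 141.4 = 497.8
20 log₁₀(497.8) = 53.94 dB
∠(j100) = 90.00°
∠(j100 + 100) = arctan(100/100) = 45.00°
∠H(j100) = 90.00° − 45.00° = 45.00°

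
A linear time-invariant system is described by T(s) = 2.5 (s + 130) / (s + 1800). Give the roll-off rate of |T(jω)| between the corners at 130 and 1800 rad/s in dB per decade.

20 dB/decade

In this band the factors already past their corner are: zero at 130; net slope = 20 dB/decade.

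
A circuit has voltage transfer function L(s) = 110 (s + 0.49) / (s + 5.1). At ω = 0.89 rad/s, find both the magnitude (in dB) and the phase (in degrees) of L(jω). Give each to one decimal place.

|j0.89 + 0.49| = √(0.89² + 0.49²) = 1.016
|j0.89 + 5.1| = √(0.89² + 5.1²) = 5.177
|L(j0.89)| = 110 × 1.016 / 5.177 = 21.587
20 log₁₀(21.587) = 26.68 dB
∠(j0.89 + 0.49) = arctan(0.89/0.49) = 61.16°
∠(j0.89 + 5.1) = arctan(0.89/5.1) = 9.90°
∠L(j0.89) = 61.16° − 9.90° = 51.27°

|L| = 26.7 dB, ∠L = 51.3 deg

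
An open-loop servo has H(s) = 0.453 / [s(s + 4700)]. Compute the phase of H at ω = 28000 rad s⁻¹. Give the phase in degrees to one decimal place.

-170.5°

∠(j28000 + 4700) = arctan(28000/4700) = 80.47°
∠(j28000) = 90.00°
∠H(j28000) = − (80.47° + 90.00°) = -170.47°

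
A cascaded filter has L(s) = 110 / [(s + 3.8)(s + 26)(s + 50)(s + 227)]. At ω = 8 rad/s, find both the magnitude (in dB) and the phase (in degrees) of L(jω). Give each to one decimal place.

|L| = -88.0 dB, ∠L = -92.8°

|j8 + 3.8| = √(8² + 3.8²) = 8.857
|j8 + 26| = √(8² + 26²) = 27.2
|j8 + 50| = √(8² + 50²) = 50.64
|j8 + 227| = √(8² + 227²) = 227.1
|L(j8)| = 110 / (8.857 × 27.2 × 50.64 × 227.1) = 3.9697e-05
20 log₁₀(3.9697e-05) = -88.02 dB
∠(j8 + 3.8) = arctan(8/3.8) = 64.59°
∠(j8 + 26) = arctan(8/26) = 17.10°
∠(j8 + 50) = arctan(8/50) = 9.09°
∠(j8 + 227) = arctan(8/227) = 2.02°
∠L(j8) = − (64.59° + 17.10° + 9.09° + 2.02°) = -92.80°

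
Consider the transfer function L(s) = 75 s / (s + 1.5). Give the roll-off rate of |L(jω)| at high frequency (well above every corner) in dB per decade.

0 dB/decade

With 1 zero and 1 pole, the high-frequency asymptotic slope is 20 × (1 − 1) = 0 dB/decade.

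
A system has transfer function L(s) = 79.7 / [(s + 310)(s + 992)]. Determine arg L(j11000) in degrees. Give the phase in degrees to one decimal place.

-173.2°

∠(j11000 + 310) = arctan(11000/310) = 88.39°
∠(j11000 + 992) = arctan(11000/992) = 84.85°
∠L(j11000) = − (88.39° + 84.85°) = -173.23°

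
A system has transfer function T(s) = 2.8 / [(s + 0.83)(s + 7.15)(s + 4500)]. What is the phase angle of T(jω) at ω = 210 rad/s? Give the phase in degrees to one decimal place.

∠(j210 + 0.83) = arctan(210/0.83) = 89.77°
∠(j210 + 7.15) = arctan(210/7.15) = 88.05°
∠(j210 + 4500) = arctan(210/4500) = 2.67°
∠T(j210) = − (89.77° + 88.05° + 2.67°) = -180.50°

-180.5°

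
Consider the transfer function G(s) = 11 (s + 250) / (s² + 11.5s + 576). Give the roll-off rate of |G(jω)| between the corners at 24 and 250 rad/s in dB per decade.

-40 dB/decade

In this band the factors already past their corner are: complex pole pair at ωₙ ≈ 24; net slope = -40 dB/decade.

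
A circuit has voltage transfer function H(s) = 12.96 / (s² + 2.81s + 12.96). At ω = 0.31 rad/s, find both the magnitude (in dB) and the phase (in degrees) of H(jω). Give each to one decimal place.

|(j0.31)² + 2.81(j0.31) + 12.96| = |12.864 + j0.8711| = 12.89
|H(j0.31)| = 12.96 / 12.89 = 1.0052
20 log₁₀(1.0052) = 0.04 dB
∠[(j0.31)² + 2.81(j0.31) + 12.96] = ∠[12.864 + j0.8711] = 3.87°
∠H(j0.31) = −3.87° = -3.87°

|H| = 0.0 dB, ∠H = -3.9 deg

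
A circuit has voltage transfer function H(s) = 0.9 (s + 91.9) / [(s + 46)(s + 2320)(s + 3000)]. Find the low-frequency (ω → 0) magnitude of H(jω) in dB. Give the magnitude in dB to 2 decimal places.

-131.76 dB

H(0) = 0.9 × 91.9 / (46 × 2320 × 3000) = 2.5834e-07
20 log₁₀(2.5834e-07) = -131.756 dB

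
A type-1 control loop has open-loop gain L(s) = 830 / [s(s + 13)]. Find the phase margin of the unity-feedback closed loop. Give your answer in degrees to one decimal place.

25.4°

Gain crossover: |L(jω)| = 1 at ω ≈ 27.4 rad/s.
∠L(j27.4) = −90° − arctan(27.4/13) ≈ -154.60°
PM = 180° + (-154.60°) = 25.40°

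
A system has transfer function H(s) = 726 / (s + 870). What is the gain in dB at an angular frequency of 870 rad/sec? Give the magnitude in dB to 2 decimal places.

-4.58 dB

|j870 + 870| = √(870² + 870²) = 1230
|H(j870)| = 726 / 1230 = 0.59007
20 log₁₀(0.59007) = -4.582 dB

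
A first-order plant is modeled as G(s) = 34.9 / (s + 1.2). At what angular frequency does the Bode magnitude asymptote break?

The single real pole at s = −1.2 gives a corner at ω = 1.2 rad s⁻¹.

1.2 rad s⁻¹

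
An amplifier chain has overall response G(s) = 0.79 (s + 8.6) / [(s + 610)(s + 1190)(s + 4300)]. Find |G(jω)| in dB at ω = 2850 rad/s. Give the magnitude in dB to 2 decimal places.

|j2850 + 8.6| = √(2850² + 8.6²) = 2850
|j2850 + 610| = √(2850² + 610²) = 2915
|j2850 + 1190| = √(2850² + 1190²) = 3088
|j2850 + 4300| = √(2850² + 4300²) = 5159
|G(j2850)| = 0.79 × 2850 / (2915 × 3088 × 5159) = 4.8486e-08
20 log₁₀(4.8486e-08) = -146.288 dB

-146.29 dB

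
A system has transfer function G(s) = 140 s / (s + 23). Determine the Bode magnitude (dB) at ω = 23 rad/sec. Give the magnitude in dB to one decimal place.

39.9 dB

|j23| = 23
|j23 + 23| = √(23² + 23²) = 32.53
|G(j23)| = 140 × 23 / 32.53 = 98.995
20 log₁₀(98.995) = 39.91 dB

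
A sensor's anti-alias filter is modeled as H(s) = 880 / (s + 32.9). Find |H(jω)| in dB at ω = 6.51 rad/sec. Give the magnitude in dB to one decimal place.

|j6.51 + 32.9| = √(6.51² + 32.9²) = 33.54
|H(j6.51)| = 880 / 33.54 = 26.239
20 log₁₀(26.239) = 28.38 dB

28.4 dB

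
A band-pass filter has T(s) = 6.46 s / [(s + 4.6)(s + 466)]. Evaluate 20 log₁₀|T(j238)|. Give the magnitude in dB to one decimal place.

-38.2 dB

|j238| = 238
|j238 + 4.6| = √(238² + 4.6²) = 238
|j238 + 466| = √(238² + 466²) = 523.3
|T(j238)| = 6.46 × 238 / (238 × 523.3) = 0.012343
20 log₁₀(0.012343) = -38.17 dB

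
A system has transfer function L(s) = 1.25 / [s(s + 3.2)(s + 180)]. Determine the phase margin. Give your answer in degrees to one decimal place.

90.0°

Gain crossover: |L(jω)| = 1 at ω ≈ 0.00217 rad/s.
∠L(j0.00217) = −90° − arctan(0.00217/3.2) − arctan(0.00217/180) ≈ -90.04°
PM = 180° + (-90.04°) = 89.96°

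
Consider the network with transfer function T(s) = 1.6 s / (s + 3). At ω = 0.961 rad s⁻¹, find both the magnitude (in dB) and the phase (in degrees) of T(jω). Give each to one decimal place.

|j0.961| = 0.961
|j0.961 + 3| = √(0.961² + 3²) = 3.15
|T(j0.961)| = 1.6 × 0.961 / 3.15 = 0.4881
20 log₁₀(0.4881) = -6.23 dB
∠(j0.961) = 90.00°
∠(j0.961 + 3) = arctan(0.961/3) = 17.76°
∠T(j0.961) = 90.00° − 17.76° = 72.24°

|T| = -6.2 dB, ∠T = 72.2°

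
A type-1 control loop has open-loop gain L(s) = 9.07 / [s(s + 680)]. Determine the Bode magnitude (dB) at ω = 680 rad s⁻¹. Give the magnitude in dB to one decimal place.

-97.2 dB

|j680 + 680| = √(680² + 680²) = 961.7
|j680| = 680
|L(j680)| = 9.07 / (961.7 × 680) = 1.387e-05
20 log₁₀(1.387e-05) = -97.16 dB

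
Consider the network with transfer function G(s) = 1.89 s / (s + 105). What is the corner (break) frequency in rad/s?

105 rad/s

The single real pole at s = −105 gives a corner at ω = 105 rad/s.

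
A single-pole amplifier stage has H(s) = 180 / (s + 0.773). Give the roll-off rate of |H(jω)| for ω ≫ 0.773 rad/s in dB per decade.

-20 dB/decade

With 0 zeros and 1 pole, the high-frequency asymptotic slope is 20 × (0 − 1) = -20 dB/decade.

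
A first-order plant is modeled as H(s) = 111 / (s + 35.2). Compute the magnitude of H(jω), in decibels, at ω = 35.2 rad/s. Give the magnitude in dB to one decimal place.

|j35.2 + 35.2| = √(35.2² + 35.2²) = 49.78
|H(j35.2)| = 111 / 49.78 = 2.2298
20 log₁₀(2.2298) = 6.97 dB

7.0 dB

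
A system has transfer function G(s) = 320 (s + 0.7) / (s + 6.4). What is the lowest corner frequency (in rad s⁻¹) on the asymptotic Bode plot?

0.7 rad s⁻¹

Break frequencies occur at each pole and zero magnitude: 0.7 rad s⁻¹, 6.4 rad s⁻¹.
The lowest is 0.7 rad s⁻¹.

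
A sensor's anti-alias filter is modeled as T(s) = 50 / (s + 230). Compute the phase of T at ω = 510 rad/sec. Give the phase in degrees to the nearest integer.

∠(j510 + 230) = arctan(510/230) = 65.73°
∠T(j510) = −65.73° = -65.73°

-66°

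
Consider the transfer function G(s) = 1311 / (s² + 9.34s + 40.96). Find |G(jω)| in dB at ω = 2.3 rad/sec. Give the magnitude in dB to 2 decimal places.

|(j2.3)² + 9.34(j2.3) + 40.96| = |35.67 + j21.482| = 41.64
|G(j2.3)| = 1311 / 41.64 = 31.485
20 log₁₀(31.485) = 29.962 dB

29.96 dB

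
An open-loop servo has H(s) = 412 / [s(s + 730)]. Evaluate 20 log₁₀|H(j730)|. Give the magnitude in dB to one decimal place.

-65.2 dB

|j730 + 730| = √(730² + 730²) = 1032
|j730| = 730
|H(j730)| = 412 / (1032 × 730) = 0.00054668
20 log₁₀(0.00054668) = -65.25 dB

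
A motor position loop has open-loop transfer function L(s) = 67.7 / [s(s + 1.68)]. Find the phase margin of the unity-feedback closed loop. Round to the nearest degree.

Gain crossover: |L(jω)| = 1 at ω ≈ 8.14 rad/s.
∠L(j8.14) = −90° − arctan(8.14/1.68) ≈ -168.34°
PM = 180° + (-168.34°) = 11.66°

12°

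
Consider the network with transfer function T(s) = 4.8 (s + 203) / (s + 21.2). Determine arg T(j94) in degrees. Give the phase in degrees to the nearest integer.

-52°

∠(j94 + 203) = arctan(94/203) = 24.85°
∠(j94 + 21.2) = arctan(94/21.2) = 77.29°
∠T(j94) = 24.85° − 77.29° = -52.44°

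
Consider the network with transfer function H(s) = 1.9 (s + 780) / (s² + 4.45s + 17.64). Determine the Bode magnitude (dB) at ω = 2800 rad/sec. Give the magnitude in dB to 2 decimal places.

-63.04 dB

|j2800 + 780| = √(2800² + 780²) = 2907
|(j2800)² + 4.45(j2800) + 17.64| = |-7.84e+06 + j12460| = 7.84e+06
|H(j2800)| = 1.9 × 2907 / 7.84e+06 = 0.00070441
20 log₁₀(0.00070441) = -63.043 dB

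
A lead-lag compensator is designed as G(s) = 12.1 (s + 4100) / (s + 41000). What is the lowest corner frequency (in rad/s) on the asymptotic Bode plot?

Break frequencies occur at each pole and zero magnitude: 4100 rad/s, 41000 rad/s.
The lowest is 4100 rad/s.

4100 rad/s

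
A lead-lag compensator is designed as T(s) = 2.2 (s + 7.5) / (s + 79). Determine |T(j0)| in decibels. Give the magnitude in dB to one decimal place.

T(0) = 2.2 × 7.5 / 79 = 0.20886
20 log₁₀(0.20886) = -13.60 dB

-13.6 dB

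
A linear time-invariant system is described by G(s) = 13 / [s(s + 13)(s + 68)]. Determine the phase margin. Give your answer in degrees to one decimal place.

89.9°

Gain crossover: |G(jω)| = 1 at ω ≈ 0.0147 rad/s.
∠G(j0.0147) = −90° − arctan(0.0147/13) − arctan(0.0147/68) ≈ -90.08°
PM = 180° + (-90.08°) = 89.92°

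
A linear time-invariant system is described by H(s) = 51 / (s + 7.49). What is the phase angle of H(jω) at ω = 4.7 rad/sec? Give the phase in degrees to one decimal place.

-32.1°

∠(j4.7 + 7.49) = arctan(4.7/7.49) = 32.11°
∠H(j4.7) = −32.11° = -32.11°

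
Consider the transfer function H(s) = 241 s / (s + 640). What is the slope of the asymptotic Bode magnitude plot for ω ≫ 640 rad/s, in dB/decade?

0 dB/decade

With 1 zero and 1 pole, the high-frequency asymptotic slope is 20 × (1 − 1) = 0 dB/decade.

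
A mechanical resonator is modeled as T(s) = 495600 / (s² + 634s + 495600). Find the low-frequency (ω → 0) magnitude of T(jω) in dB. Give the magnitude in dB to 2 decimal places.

0.00 dB

T(0) = 495600 / 495600 = 1
20 log₁₀(1) = 0.000 dB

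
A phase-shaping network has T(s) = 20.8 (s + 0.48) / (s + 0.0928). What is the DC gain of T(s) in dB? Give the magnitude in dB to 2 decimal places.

40.64 dB

T(0) = 20.8 × 0.48 / 0.0928 = 107.59
20 log₁₀(107.59) = 40.635 dB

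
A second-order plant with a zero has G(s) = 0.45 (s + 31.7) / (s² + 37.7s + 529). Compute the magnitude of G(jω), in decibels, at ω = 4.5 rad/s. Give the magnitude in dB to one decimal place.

|j4.5 + 31.7| = √(4.5² + 31.7²) = 32.02
|(j4.5)² + 37.7(j4.5) + 529| = |508.75 + j169.65| = 536.3
|G(j4.5)| = 0.45 × 32.02 / 536.3 = 0.026866
20 log₁₀(0.026866) = -31.42 dB

-31.4 dB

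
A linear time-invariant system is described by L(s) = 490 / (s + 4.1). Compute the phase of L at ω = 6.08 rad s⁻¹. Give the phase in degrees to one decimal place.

∠(j6.08 + 4.1) = arctan(6.08/4.1) = 56.01°
∠L(j6.08) = −56.01° = -56.01°

-56.0°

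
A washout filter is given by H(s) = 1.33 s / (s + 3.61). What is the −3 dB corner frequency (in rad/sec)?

For a single-pole high-pass, the −3 dB point is at the pole: ω = 3.61 rad/sec.

3.61 rad/sec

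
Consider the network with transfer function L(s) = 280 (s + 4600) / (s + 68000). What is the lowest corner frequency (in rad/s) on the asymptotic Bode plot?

4600 rad/s

Break frequencies occur at each pole and zero magnitude: 4600 rad/s, 68000 rad/s.
The lowest is 4600 rad/s.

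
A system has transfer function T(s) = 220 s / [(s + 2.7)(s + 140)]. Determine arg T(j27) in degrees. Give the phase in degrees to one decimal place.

∠(j27) = 90.00°
∠(j27 + 2.7) = arctan(27/2.7) = 84.29°
∠(j27 + 140) = arctan(27/140) = 10.92°
∠T(j27) = 90.00° − (84.29° + 10.92°) = -5.21°

-5.2°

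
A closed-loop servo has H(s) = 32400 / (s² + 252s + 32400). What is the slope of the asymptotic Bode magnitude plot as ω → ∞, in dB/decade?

-40 dB/decade

With 0 zeros and 2 poles, the high-frequency asymptotic slope is 20 × (0 − 2) = -40 dB/decade.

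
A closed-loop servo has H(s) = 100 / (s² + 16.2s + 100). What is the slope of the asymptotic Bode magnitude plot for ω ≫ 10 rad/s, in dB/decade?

With 0 zeros and 2 poles, the high-frequency asymptotic slope is 20 × (0 − 2) = -40 dB/decade.

-40 dB/decade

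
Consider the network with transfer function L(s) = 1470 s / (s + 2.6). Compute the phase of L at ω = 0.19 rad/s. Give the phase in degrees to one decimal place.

∠(j0.19) = 90.00°
∠(j0.19 + 2.6) = arctan(0.19/2.6) = 4.18°
∠L(j0.19) = 90.00° − 4.18° = 85.82°

85.8 deg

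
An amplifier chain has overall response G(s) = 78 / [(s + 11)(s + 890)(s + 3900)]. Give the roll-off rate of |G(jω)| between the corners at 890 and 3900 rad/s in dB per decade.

In this band the factors already past their corner are: pole at 11, pole at 890; net slope = -40 dB/decade.

-40 dB/decade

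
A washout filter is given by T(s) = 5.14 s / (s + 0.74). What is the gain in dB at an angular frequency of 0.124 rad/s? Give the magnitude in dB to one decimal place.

-1.4 dB

|j0.124| = 0.124
|j0.124 + 0.74| = √(0.124² + 0.74²) = 0.7503
|T(j0.124)| = 5.14 × 0.124 / 0.7503 = 0.84945
20 log₁₀(0.84945) = -1.42 dB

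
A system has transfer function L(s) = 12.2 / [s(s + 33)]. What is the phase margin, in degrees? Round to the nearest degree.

Gain crossover: |L(jω)| = 1 at ω ≈ 0.37 rad/sec.
∠L(j0.37) = −90° − arctan(0.37/33) ≈ -90.64°
PM = 180° + (-90.64°) = 89.36°

89°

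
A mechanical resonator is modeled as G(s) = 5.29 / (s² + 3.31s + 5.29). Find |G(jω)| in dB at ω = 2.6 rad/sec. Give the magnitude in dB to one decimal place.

|(j2.6)² + 3.31(j2.6) + 5.29| = |-1.47 + j8.606| = 8.731
|G(j2.6)| = 5.29 / 8.731 = 0.60591
20 log₁₀(0.60591) = -4.35 dB

-4.4 dB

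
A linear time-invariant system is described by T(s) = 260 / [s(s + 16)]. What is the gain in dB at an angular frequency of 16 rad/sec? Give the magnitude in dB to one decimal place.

|j16 + 16| = √(16² + 16²) = 22.63
|j16| = 16
|T(j16)| = 260 / (22.63 × 16) = 0.71816
20 log₁₀(0.71816) = -2.88 dB

-2.9 dB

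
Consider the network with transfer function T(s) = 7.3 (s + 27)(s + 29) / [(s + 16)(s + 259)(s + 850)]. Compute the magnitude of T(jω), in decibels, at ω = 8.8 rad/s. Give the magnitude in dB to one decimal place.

|j8.8 + 27| = √(8.8² + 27²) = 28.4
|j8.8 + 29| = √(8.8² + 29²) = 30.31
|j8.8 + 16| = √(8.8² + 16²) = 18.26
|j8.8 + 259| = √(8.8² + 259²) = 259.1
|j8.8 + 850| = √(8.8² + 850²) = 850
|T(j8.8)| = 7.3 × 28.4 × 30.31 / (18.26 × 259.1 × 850) = 0.0015618
20 log₁₀(0.0015618) = -56.13 dB

-56.1 dB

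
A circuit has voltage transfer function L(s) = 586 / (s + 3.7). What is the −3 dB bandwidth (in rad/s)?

For a single-pole low-pass, the −3 dB point is at the pole: ω = 3.7 rad/s.

3.7 rad/s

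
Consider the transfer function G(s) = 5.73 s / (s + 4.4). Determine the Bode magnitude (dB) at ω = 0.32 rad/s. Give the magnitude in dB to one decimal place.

-7.6 dB

|j0.32| = 0.32
|j0.32 + 4.4| = √(0.32² + 4.4²) = 4.412
|G(j0.32)| = 5.73 × 0.32 / 4.412 = 0.41563
20 log₁₀(0.41563) = -7.63 dB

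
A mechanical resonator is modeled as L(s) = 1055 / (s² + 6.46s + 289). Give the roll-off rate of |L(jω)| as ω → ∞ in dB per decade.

-40 dB/decade

With 0 zeros and 2 poles, the high-frequency asymptotic slope is 20 × (0 − 2) = -40 dB/decade.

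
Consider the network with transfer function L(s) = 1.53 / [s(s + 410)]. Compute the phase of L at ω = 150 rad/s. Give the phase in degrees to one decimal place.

-110.1°

∠(j150 + 410) = arctan(150/410) = 20.10°
∠(j150) = 90.00°
∠L(j150) = − (20.10° + 90.00°) = -110.10°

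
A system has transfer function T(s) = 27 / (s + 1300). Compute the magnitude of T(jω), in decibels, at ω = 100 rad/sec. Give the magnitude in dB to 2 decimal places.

|j100 + 1300| = √(100² + 1300²) = 1304
|T(j100)| = 27 / 1304 = 0.020708
20 log₁₀(0.020708) = -33.677 dB

-33.68 dB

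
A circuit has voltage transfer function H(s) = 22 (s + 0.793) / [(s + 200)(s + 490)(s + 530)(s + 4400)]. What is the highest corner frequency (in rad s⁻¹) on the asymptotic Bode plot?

Break frequencies occur at each pole and zero magnitude: 0.793 rad s⁻¹, 200 rad s⁻¹, 490 rad s⁻¹, 530 rad s⁻¹, 4400 rad s⁻¹.
The highest is 4400 rad s⁻¹.

4400 rad s⁻¹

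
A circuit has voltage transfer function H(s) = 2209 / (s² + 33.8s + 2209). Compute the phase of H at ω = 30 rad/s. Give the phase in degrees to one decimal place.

-37.8°

∠[(j30)² + 33.8(j30) + 2209] = ∠[1309 + j1014] = 37.76°
∠H(j30) = −37.76° = -37.76°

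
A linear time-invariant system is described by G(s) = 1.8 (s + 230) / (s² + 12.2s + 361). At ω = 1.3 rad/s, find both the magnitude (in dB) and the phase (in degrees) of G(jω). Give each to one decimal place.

|G| = 1.2 dB, ∠G = -2.2 deg

|j1.3 + 230| = √(1.3² + 230²) = 230
|(j1.3)² + 12.2(j1.3) + 361| = |359.31 + j15.86| = 359.7
|G(j1.3)| = 1.8 × 230 / 359.7 = 1.1511
20 log₁₀(1.1511) = 1.22 dB
∠(j1.3 + 230) = arctan(1.3/230) = 0.32°
∠[(j1.3)² + 12.2(j1.3) + 361] = ∠[359.31 + j15.86] = 2.53°
∠G(j1.3) = 0.32° − 2.53° = -2.20°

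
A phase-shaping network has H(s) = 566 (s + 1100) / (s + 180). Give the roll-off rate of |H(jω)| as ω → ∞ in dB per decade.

0 dB/decade

With 1 zero and 1 pole, the high-frequency asymptotic slope is 20 × (1 − 1) = 0 dB/decade.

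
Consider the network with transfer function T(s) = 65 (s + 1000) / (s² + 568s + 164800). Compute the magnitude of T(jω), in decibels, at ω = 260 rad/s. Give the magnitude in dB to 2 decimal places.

-8.41 dB

|j260 + 1000| = √(260² + 1000²) = 1033
|(j260)² + 568(j260) + 164800| = |97200 + j1.4768e+05| = 1.768e+05
|T(j260)| = 65 × 1033 / 1.768e+05 = 0.37988
20 log₁₀(0.37988) = -8.407 dB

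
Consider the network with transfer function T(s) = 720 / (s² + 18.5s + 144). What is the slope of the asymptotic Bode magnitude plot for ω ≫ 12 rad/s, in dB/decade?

With 0 zeros and 2 poles, the high-frequency asymptotic slope is 20 × (0 − 2) = -40 dB/decade.

-40 dB/decade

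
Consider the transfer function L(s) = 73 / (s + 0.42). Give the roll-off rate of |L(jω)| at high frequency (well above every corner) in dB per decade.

-20 dB/decade

With 0 zeros and 1 pole, the high-frequency asymptotic slope is 20 × (0 − 1) = -20 dB/decade.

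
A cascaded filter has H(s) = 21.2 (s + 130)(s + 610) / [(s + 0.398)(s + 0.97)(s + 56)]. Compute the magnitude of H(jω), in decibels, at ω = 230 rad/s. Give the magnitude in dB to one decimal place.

-10.7 dB

|j230 + 130| = √(230² + 130²) = 264.2
|j230 + 610| = √(230² + 610²) = 651.9
|j230 + 0.398| = √(230² + 0.398²) = 230
|j230 + 0.97| = √(230² + 0.97²) = 230
|j230 + 56| = √(230² + 56²) = 236.7
|H(j230)| = 21.2 × 264.2 × 651.9 / (230 × 230 × 236.7) = 0.29158
20 log₁₀(0.29158) = -10.70 dB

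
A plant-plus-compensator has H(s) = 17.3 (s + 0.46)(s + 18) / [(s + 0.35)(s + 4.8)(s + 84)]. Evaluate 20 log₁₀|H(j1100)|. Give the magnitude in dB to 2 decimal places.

-36.09 dB

|j1100 + 0.46| = √(1100² + 0.46²) = 1100
|j1100 + 18| = √(1100² + 18²) = 1100
|j1100 + 0.35| = √(1100² + 0.35²) = 1100
|j1100 + 4.8| = √(1100² + 4.8²) = 1100
|j1100 + 84| = √(1100² + 84²) = 1103
|H(j1100)| = 17.3 × 1100 × 1100 / (1100 × 1100 × 1103) = 0.015684
20 log₁₀(0.015684) = -36.091 dB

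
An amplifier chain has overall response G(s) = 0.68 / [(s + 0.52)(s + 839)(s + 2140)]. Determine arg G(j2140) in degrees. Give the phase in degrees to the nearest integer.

-204°

∠(j2140 + 0.52) = arctan(2140/0.52) = 89.99°
∠(j2140 + 839) = arctan(2140/839) = 68.59°
∠(j2140 + 2140) = arctan(2140/2140) = 45.00°
∠G(j2140) = − (89.99° + 68.59° + 45.00°) = -203.58°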